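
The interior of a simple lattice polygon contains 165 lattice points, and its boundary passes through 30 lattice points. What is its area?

179

By Pick's theorem, A = I + B/2 − 1 = 165 + 30/2 − 1 = 179.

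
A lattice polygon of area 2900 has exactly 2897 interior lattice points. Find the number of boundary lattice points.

Pick's theorem gives A = I + B/2 − 1, so B = 2(A − I + 1) = 2(2900 − 2897 + 1) = 8.

8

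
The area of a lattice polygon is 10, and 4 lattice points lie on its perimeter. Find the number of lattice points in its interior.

From Pick's theorem, I = A − B/2 + 1 = 10 − 4/2 + 1 = 9.

9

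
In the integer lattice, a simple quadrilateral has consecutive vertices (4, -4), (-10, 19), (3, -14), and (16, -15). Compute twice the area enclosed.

294

By the shoelace formula, twice the signed area is |(4·19 − (-10)·(-4)) + ((-10)·(-14) − 3·19) + (3·(-15) − 16·(-14)) + (16·(-4) − 4·(-15))| = 294, so the area is 147.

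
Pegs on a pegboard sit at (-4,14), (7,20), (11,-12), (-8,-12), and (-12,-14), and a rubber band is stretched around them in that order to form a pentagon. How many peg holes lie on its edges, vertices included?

Along each edge there are gcd(|Δx|,|Δy|)+1 lattice points, so counting each shared vertex once the boundary has gcd(11,6) + gcd(4,32) + gcd(19,0) + gcd(4,2) + gcd(8,28) = 1+4+19+2+4 = 30.

30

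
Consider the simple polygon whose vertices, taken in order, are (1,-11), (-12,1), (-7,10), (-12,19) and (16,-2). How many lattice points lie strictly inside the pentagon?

The shoelace formula gives twice the area as |(1·1 − (-12)·(-11)) + ((-12)·10 − (-7)·1) + ((-7)·19 − (-12)·10) + ((-12)·(-2) − 16·19) + (16·(-11) − 1·(-2))| = 711, so the area is 355.5.
The number of boundary lattice points is Σ gcd(|Δx|,|Δy|) = gcd(13,12) + gcd(5,9) + gcd(5,9) + gcd(28,21) + gcd(15,9) = 1+1+1+7+3 = 13.
Pick's theorem gives I = A − B/2 + 1 = 355.5 − 13/2 + 1 = 350.

350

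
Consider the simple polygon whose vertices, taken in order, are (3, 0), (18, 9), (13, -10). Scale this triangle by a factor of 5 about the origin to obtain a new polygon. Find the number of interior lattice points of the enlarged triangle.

2966

Using the shoelace formula, 2A = |(3·9 − 18·0) + (18·(-10) − 13·9) + (13·0 − 3·(-10))| = 240, so the area is 120.
The number of boundary lattice points is Σ gcd(|Δx|,|Δy|) = gcd(15,9) + gcd(5,19) + gcd(10,10) = 3+1+10 = 14.
Scaling by 5 multiplies the area by 5² = 25 (so the new area is 3000) and multiplies the boundary lattice-point count by 5, giving 70.
By Pick's theorem, the interior count of the dilated polygon is 3000 − 70/2 + 1 = 2966.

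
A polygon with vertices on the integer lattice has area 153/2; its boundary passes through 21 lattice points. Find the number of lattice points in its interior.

67

Pick's theorem A = I + B/2 − 1 rearranges to I = A − B/2 + 1 = 153/2 − 21/2 + 1 = 67.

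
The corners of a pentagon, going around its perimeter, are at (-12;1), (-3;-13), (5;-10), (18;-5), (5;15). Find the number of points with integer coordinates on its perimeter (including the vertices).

5

Summing gcd(|Δx|,|Δy|) over the edges gives the boundary count: gcd(9,14) + gcd(8,3) + gcd(13,5) + gcd(13,20) + gcd(17,14) = 1+1+1+1+1 = 5.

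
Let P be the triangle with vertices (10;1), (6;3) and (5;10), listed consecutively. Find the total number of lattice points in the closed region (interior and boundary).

16

By the shoelace formula, twice the signed area is |(10·3 − 6·1) + (6·10 − 5·3) + (5·1 − 10·10)| = 26, so the area is 13.
Summing gcd(|Δx|,|Δy|) over the edges gives the boundary count: gcd(4,2) + gcd(1,7) + gcd(5,9) = 2+1+1 = 4.
Pick's theorem gives I = A − B/2 + 1 = 13 − 4/2 + 1 = 12, so the closed region contains I + B = 12 + 4 = 16 lattice points.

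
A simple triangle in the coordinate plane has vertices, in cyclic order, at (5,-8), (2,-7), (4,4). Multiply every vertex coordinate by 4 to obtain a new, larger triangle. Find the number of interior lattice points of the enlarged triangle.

The shoelace formula gives twice the area as |(5·(-7) − 2·(-8)) + (2·4 − 4·(-7)) + (4·(-8) − 5·4)| = 35, so the area is 17.5.
Along each edge there are gcd(|Δx|,|Δy|)+1 lattice points, so counting each shared vertex once the boundary has gcd(3,1) + gcd(2,11) + gcd(1,12) = 1+1+1 = 3.
Scaling by 4 multiplies the area by 4² = 16 (so the new area is 280) and multiplies the boundary lattice-point count by 4, giving 12.
By Pick's theorem, the interior count of the dilated polygon is 280 − 12/2 + 1 = 275.

275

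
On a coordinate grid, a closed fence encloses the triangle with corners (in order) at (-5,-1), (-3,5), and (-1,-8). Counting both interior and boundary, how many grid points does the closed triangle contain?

Using the shoelace formula, 2A = |((-5)·5 − (-3)·(-1)) + ((-3)·(-8) − (-1)·5) + ((-1)·(-1) − (-5)·(-8))| = 38, so the area is 19.
Along each edge there are gcd(|Δx|,|Δy|)+1 lattice points, so counting each shared vertex once the boundary has gcd(2,6) + gcd(2,13) + gcd(4,7) = 2+1+1 = 4.
Pick's theorem gives I = A − B/2 + 1 = 19 − 4/2 + 1 = 18, so the closed region contains I + B = 18 + 4 = 22 lattice points.

22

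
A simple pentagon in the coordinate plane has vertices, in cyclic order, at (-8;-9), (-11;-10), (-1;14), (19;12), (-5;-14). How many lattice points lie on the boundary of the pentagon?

8

Summing gcd(|Δx|,|Δy|) over the edges gives the boundary count: gcd(3,1) + gcd(10,24) + gcd(20,2) + gcd(24,26) + gcd(3,5) = 1+2+2+2+1 = 8.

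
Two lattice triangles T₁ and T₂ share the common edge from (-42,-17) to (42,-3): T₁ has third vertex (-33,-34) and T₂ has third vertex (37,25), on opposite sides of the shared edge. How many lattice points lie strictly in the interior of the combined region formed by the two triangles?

The union is the simple quadrilateral with vertices (-42,-17), (-33,-34), (42,-3), (37,25) in order.
The shoelace formula gives twice the area as |[(-42)·(-34) − (-33)·(-17)] + [(-33)·(-3) − 42·(-34)] + [42·25 − 37·(-3)] + [37·(-17) − (-42)·25]| = 3976, so the area is 1988.
Along each edge there are gcd(|Δx|,|Δy|)+1 lattice points, so counting each shared vertex once the boundary has gcd(9,17) + gcd(75,31) + gcd(5,28) + gcd(79,42) = 1+1+1+1 = 4.
By Pick's theorem I = A − B/2 + 1 = 1988 − 4/2 + 1 = 1987.

1987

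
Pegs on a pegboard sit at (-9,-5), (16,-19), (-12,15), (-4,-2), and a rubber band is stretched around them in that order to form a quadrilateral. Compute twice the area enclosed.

The shoelace formula gives twice the area as |[(-9)·(-19) − 16·(-5)] + [16·15 − (-12)·(-19)] + [(-12)·(-2) − (-4)·15] + [(-4)·(-5) − (-9)·(-2)]| = 349, so the area is 174.5.

349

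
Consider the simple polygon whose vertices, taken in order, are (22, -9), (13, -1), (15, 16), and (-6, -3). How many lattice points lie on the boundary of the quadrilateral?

5

Summing gcd(|Δx|,|Δy|) over the edges gives the boundary count: gcd(9,8) + gcd(2,17) + gcd(21,19) + gcd(28,6) = 1+1+1+2 = 5.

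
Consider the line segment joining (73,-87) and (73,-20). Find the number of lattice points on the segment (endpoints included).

68

The number of lattice points on a segment between lattice points is gcd(|Δx|,|Δy|) + 1 = gcd(0,67) + 1 = 67 + 1 = 68.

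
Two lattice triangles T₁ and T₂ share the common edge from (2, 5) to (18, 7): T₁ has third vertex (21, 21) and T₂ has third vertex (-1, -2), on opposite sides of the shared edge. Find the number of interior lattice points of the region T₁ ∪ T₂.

The union is the simple quadrilateral with vertices (2, 5), (21, 21), (18, 7), (-1, -2) in order.
The shoelace formula gives twice the area as |(2·21 − 21·5) + (21·7 − 18·21) + (18·(-2) − (-1)·7) + ((-1)·5 − 2·(-2))| = 324, so the area is 162.
The number of boundary lattice points is Σ gcd(|Δx|,|Δy|) = gcd(19,16) + gcd(3,14) + gcd(19,9) + gcd(3,7) = 1+1+1+1 = 4.
By Pick's theorem I = A − B/2 + 1 = 162 − 4/2 + 1 = 161.

161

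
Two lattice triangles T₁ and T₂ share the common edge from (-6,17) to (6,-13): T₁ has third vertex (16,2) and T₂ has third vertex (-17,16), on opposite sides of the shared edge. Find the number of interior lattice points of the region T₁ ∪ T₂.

408

The union is the simple quadrilateral with vertices (-6,17), (16,2), (6,-13), (-17,16) in order.
The shoelace formula gives twice the area as |((-6)·2 − 16·17) + (16·(-13) − 6·2) + (6·16 − (-17)·(-13)) + ((-17)·17 − (-6)·16)| = 822, so the area is 411.
Along each edge there are gcd(|Δx|,|Δy|)+1 lattice points, so counting each shared vertex once the boundary has gcd(22,15) + gcd(10,15) + gcd(23,29) + gcd(11,1) = 1+5+1+1 = 8.
By Pick's theorem I = A − B/2 + 1 = 411 − 8/2 + 1 = 408.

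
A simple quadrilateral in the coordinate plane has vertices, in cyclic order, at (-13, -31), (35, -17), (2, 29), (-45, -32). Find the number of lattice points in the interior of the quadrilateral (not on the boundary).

2286

By the shoelace formula, twice the signed area is |((-13)·(-17) − 35·(-31)) + (35·29 − 2·(-17)) + (2·(-32) − (-45)·29) + ((-45)·(-31) − (-13)·(-32))| = 4575, so the area is 2287.5.
Summing gcd(|Δx|,|Δy|) over the edges gives the boundary count: gcd(48,14) + gcd(33,46) + gcd(47,61) + gcd(32,1) = 2+1+1+1 = 5.
By Pick's theorem A = I + B/2 − 1, so I = 2287.5 − 5/2 + 1 = 2286.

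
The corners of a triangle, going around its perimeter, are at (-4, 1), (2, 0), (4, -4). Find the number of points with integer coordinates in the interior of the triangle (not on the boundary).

By the shoelace formula, twice the signed area is |[(-4)·0 − 2·1] + [2·(-4) − 4·0] + [4·1 − (-4)·(-4)]| = 22, so the area is 11.
Along each edge there are gcd(|Δx|,|Δy|)+1 lattice points, so counting each shared vertex once the boundary has gcd(6,1) + gcd(2,4) + gcd(8,5) = 1+2+1 = 4.
By Pick's theorem A = I + B/2 − 1, so I = 11 − 4/2 + 1 = 10.

10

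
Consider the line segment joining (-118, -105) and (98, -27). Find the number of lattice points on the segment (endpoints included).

7

The number of lattice points on a segment between lattice points is gcd(|Δx|,|Δy|) + 1 = gcd(216,78) + 1 = 6 + 1 = 7.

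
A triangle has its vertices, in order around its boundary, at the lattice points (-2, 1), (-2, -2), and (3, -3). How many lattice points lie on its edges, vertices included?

Summing gcd(|Δx|,|Δy|) over the edges gives the boundary count: gcd(0,3) + gcd(5,1) + gcd(5,4) = 3+1+1 = 5.

5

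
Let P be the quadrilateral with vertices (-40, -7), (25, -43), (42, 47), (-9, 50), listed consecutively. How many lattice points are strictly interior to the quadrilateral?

4729

The shoelace formula gives twice the area as |((-40)·(-43) − 25·(-7)) + (25·47 − 42·(-43)) + (42·50 − (-9)·47) + ((-9)·(-7) − (-40)·50)| = 9462, so the area is 4731.
The number of boundary lattice points is Σ gcd(|Δx|,|Δy|) = gcd(65,36) + gcd(17,90) + gcd(51,3) + gcd(31,57) = 1+1+3+1 = 6.
By Pick's theorem A = I + B/2 − 1, so I = 4731 − 6/2 + 1 = 4729.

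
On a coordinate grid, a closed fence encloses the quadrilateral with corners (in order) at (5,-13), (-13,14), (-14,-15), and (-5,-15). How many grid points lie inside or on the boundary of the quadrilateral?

295

Using the shoelace formula, 2A = |[5·14 − (-13)·(-13)] + [(-13)·(-15) − (-14)·14] + [(-14)·(-15) − (-5)·(-15)] + [(-5)·(-13) − 5·(-15)]| = 567, so the area is 567/2.
Along each edge there are gcd(|Δx|,|Δy|)+1 lattice points, so counting each shared vertex once the boundary has gcd(18,27) + gcd(1,29) + gcd(9,0) + gcd(10,2) = 9+1+9+2 = 21.
Pick's theorem gives I = A − B/2 + 1 = 567/2 − 21/2 + 1 = 274, so the closed region contains I + B = 274 + 21 = 295 lattice points.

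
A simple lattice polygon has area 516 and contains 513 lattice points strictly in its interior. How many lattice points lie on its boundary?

Pick's theorem gives A = I + B/2 − 1, so B = 2(A − I + 1) = 2(516 − 513 + 1) = 8.

8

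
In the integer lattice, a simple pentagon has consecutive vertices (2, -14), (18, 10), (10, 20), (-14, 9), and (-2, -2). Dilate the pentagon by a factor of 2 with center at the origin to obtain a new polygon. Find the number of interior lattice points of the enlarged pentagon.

Using the shoelace formula, 2A = |[2·10 − 18·(-14)] + [18·20 − 10·10] + [10·9 − (-14)·20] + [(-14)·(-2) − (-2)·9] + [(-2)·(-14) − 2·(-2)]| = 980, so the area is 490.
Along each edge there are gcd(|Δx|,|Δy|)+1 lattice points, so counting each shared vertex once the boundary has gcd(16,24) + gcd(8,10) + gcd(24,11) + gcd(12,11) + gcd(4,12) = 8+2+1+1+4 = 16.
Scaling by 2 multiplies the area by 2² = 4 (so the new area is 1960) and multiplies the boundary lattice-point count by 2, giving 32.
By Pick's theorem, the interior count of the dilated polygon is 1960 − 32/2 + 1 = 1945.

1945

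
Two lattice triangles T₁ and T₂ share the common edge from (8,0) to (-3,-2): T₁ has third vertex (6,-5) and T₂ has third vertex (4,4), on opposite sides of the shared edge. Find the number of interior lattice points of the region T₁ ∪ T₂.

The union is the simple quadrilateral with vertices (8,0), (6,-5), (-3,-2), (4,4) in order.
By the shoelace formula, twice the signed area is |(8·(-5) − 6·0) + (6·(-2) − (-3)·(-5)) + ((-3)·4 − 4·(-2)) + (4·0 − 8·4)| = 103, so the area is 103/2.
Along each edge there are gcd(|Δx|,|Δy|)+1 lattice points, so counting each shared vertex once the boundary has gcd(2,5) + gcd(9,3) + gcd(7,6) + gcd(4,4) = 1+3+1+4 = 9.
By Pick's theorem I = A − B/2 + 1 = 103/2 − 9/2 + 1 = 48.

48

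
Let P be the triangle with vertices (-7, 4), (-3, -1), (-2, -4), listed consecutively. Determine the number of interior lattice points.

By the shoelace formula, twice the signed area is |((-7)·(-1) − (-3)·4) + ((-3)·(-4) − (-2)·(-1)) + ((-2)·4 − (-7)·(-4))| = 7, so the area is 7/2.
Along each edge there are gcd(|Δx|,|Δy|)+1 lattice points, so counting each shared vertex once the boundary has gcd(4,5) + gcd(1,3) + gcd(5,8) = 1+1+1 = 3.
By Pick's theorem A = I + B/2 − 1, so I = 7/2 − 3/2 + 1 = 3.

3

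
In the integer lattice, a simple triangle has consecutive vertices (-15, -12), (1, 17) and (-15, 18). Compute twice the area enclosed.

480

By the shoelace formula, twice the signed area is |[(-15)·17 − 1·(-12)] + [1·18 − (-15)·17] + [(-15)·(-12) − (-15)·18]| = 480, so the area is 240.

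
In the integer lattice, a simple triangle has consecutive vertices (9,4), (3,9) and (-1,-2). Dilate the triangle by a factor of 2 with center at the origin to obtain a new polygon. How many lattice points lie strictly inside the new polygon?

169

The shoelace formula gives twice the area as |[9·9 − 3·4] + [3·(-2) − (-1)·9] + [(-1)·4 − 9·(-2)]| = 86, so the area is 43.
Summing gcd(|Δx|,|Δy|) over the edges gives the boundary count: gcd(6,5) + gcd(4,11) + gcd(10,6) = 1+1+2 = 4.
Scaling by 2 multiplies the area by 2² = 4 (so the new area is 172) and multiplies the boundary lattice-point count by 2, giving 8.
By Pick's theorem, the interior count of the dilated polygon is 172 − 8/2 + 1 = 169.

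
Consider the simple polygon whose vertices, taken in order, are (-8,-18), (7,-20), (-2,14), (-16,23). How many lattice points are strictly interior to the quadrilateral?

496

Using the shoelace formula, 2A = |((-8)·(-20) − 7·(-18)) + (7·14 − (-2)·(-20)) + ((-2)·23 − (-16)·14) + ((-16)·(-18) − (-8)·23)| = 994, so the area is 497.
Summing gcd(|Δx|,|Δy|) over the edges gives the boundary count: gcd(15,2) + gcd(9,34) + gcd(14,9) + gcd(8,41) = 1+1+1+1 = 4.
Pick's theorem gives I = A − B/2 + 1 = 497 − 4/2 + 1 = 496.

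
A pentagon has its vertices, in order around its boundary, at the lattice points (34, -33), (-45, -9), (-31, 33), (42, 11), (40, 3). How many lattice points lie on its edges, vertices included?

24

The number of boundary lattice points is Σ gcd(|Δx|,|Δy|) = gcd(79,24) + gcd(14,42) + gcd(73,22) + gcd(2,8) + gcd(6,36) = 1+14+1+2+6 = 24.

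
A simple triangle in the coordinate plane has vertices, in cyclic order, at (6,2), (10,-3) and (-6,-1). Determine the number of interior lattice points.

34

The shoelace formula gives twice the area as |[6·(-3) − 10·2] + [10·(-1) − (-6)·(-3)] + [(-6)·2 − 6·(-1)]| = 72, so the area is 36.
The number of boundary lattice points is Σ gcd(|Δx|,|Δy|) = gcd(4,5) + gcd(16,2) + gcd(12,3) = 1+2+3 = 6.
Pick's theorem gives I = A − B/2 + 1 = 36 − 6/2 + 1 = 34.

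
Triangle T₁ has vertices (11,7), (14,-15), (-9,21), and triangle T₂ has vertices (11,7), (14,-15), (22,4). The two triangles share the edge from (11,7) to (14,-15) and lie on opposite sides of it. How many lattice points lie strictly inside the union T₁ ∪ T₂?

314

The union is the simple quadrilateral with vertices (11,7), (-9,21), (14,-15), (22,4) in order.
By the shoelace formula, twice the signed area is |(11·21 − (-9)·7) + ((-9)·(-15) − 14·21) + (14·4 − 22·(-15)) + (22·7 − 11·4)| = 631, so the area is 315.5.
Along each edge there are gcd(|Δx|,|Δy|)+1 lattice points, so counting each shared vertex once the boundary has gcd(20,14) + gcd(23,36) + gcd(8,19) + gcd(11,3) = 2+1+1+1 = 5.
By Pick's theorem I = A − B/2 + 1 = 315.5 − 5/2 + 1 = 314.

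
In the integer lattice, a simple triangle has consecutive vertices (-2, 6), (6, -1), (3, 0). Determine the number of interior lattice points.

Using the shoelace formula, 2A = |[(-2)·(-1) − 6·6] + [6·0 − 3·(-1)] + [3·6 − (-2)·0]| = 13, so the area is 6.5.
The number of boundary lattice points is Σ gcd(|Δx|,|Δy|) = gcd(8,7) + gcd(3,1) + gcd(5,6) = 1+1+1 = 3.
By Pick's theorem A = I + B/2 − 1, so I = 6.5 − 3/2 + 1 = 6.

6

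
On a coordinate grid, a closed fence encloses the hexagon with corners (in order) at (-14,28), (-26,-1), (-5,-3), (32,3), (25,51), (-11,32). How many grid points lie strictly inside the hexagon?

1975

The shoelace formula gives twice the area as |[(-14)·(-1) − (-26)·28] + [(-26)·(-3) − (-5)·(-1)] + [(-5)·3 − 32·(-3)] + [32·51 − 25·3] + [25·32 − (-11)·51] + [(-11)·28 − (-14)·32]| = 3954, so the area is 1977.
The number of boundary lattice points is Σ gcd(|Δx|,|Δy|) = gcd(12,29) + gcd(21,2) + gcd(37,6) + gcd(7,48) + gcd(36,19) + gcd(3,4) = 1+1+1+1+1+1 = 6.
By Pick's theorem A = I + B/2 − 1, so I = 1977 − 6/2 + 1 = 1975.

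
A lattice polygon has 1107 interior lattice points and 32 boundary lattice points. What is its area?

Pick's theorem states A = I + B/2 − 1, so A = 1107 + 32/2 − 1 = 1122.

1122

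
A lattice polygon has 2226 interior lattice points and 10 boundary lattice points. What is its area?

Pick's theorem states A = I + B/2 − 1, so A = 2226 + 10/2 − 1 = 2230.

2230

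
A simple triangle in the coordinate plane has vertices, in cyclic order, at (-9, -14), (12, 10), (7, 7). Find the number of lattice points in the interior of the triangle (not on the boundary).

27

The shoelace formula gives twice the area as |[(-9)·10 − 12·(-14)] + [12·7 − 7·10] + [7·(-14) − (-9)·7]| = 57, so the area is 28.5.
Summing gcd(|Δx|,|Δy|) over the edges gives the boundary count: gcd(21,24) + gcd(5,3) + gcd(16,21) = 3+1+1 = 5.
By Pick's theorem A = I + B/2 − 1, so I = 28.5 − 5/2 + 1 = 27.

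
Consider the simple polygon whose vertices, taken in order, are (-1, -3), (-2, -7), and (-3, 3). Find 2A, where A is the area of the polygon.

14

Using the shoelace formula, 2A = |[(-1)·(-7) − (-2)·(-3)] + [(-2)·3 − (-3)·(-7)] + [(-3)·(-3) − (-1)·3]| = 14, so the area is 7.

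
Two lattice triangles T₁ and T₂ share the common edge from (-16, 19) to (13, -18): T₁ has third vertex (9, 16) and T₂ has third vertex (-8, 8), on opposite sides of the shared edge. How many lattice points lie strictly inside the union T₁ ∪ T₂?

429

The union is the simple quadrilateral with vertices (-16, 19), (9, 16), (13, -18), (-8, 8) in order.
The shoelace formula gives twice the area as |((-16)·16 − 9·19) + (9·(-18) − 13·16) + (13·8 − (-8)·(-18)) + ((-8)·19 − (-16)·8)| = 861, so the area is 430.5.
The number of boundary lattice points is Σ gcd(|Δx|,|Δy|) = gcd(25,3) + gcd(4,34) + gcd(21,26) + gcd(8,11) = 1+2+1+1 = 5.
By Pick's theorem I = A − B/2 + 1 = 430.5 − 5/2 + 1 = 429.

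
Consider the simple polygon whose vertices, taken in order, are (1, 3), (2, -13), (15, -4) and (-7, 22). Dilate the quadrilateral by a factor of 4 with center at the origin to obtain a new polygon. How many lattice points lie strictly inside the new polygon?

3407

By the shoelace formula, twice the signed area is |[1·(-13) − 2·3] + [2·(-4) − 15·(-13)] + [15·22 − (-7)·(-4)] + [(-7)·3 − 1·22]| = 427, so the area is 213.5.
The number of boundary lattice points is Σ gcd(|Δx|,|Δy|) = gcd(1,16) + gcd(13,9) + gcd(22,26) + gcd(8,19) = 1+1+2+1 = 5.
Scaling by 4 multiplies the area by 4² = 16 (so the new area is 3416) and multiplies the boundary lattice-point count by 4, giving 20.
By Pick's theorem, the interior count of the dilated polygon is 3416 − 20/2 + 1 = 3407.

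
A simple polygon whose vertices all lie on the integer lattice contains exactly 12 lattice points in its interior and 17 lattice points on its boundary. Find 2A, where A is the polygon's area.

39

Pick's theorem states A = I + B/2 − 1, so A = 12 + 17/2 − 1 = 39/2.
Hence 2A = 39.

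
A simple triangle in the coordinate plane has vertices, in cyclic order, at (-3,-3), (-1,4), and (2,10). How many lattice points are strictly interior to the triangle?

By the shoelace formula, twice the signed area is |((-3)·4 − (-1)·(-3)) + ((-1)·10 − 2·4) + (2·(-3) − (-3)·10)| = 9, so the area is 4.5.
Along each edge there are gcd(|Δx|,|Δy|)+1 lattice points, so counting each shared vertex once the boundary has gcd(2,7) + gcd(3,6) + gcd(5,13) = 1+3+1 = 5.
By Pick's theorem A = I + B/2 − 1, so I = 4.5 − 5/2 + 1 = 3.

3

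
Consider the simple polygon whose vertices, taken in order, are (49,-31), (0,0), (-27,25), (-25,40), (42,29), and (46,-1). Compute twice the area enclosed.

Using the shoelace formula, 2A = |[49·0 − 0·(-31)] + [0·25 − (-27)·0] + [(-27)·40 − (-25)·25] + [(-25)·29 − 42·40] + [42·(-1) − 46·29] + [46·(-31) − 49·(-1)]| = 5613, so the area is 2806.5.

5613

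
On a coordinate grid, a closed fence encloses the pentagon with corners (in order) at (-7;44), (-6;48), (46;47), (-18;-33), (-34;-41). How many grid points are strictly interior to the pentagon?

By the shoelace formula, twice the signed area is |((-7)·48 − (-6)·44) + ((-6)·47 − 46·48) + (46·(-33) − (-18)·47) + ((-18)·(-41) − (-34)·(-33)) + ((-34)·44 − (-7)·(-41))| = 5401, so the area is 5401/2.
The number of boundary lattice points is Σ gcd(|Δx|,|Δy|) = gcd(1,4) + gcd(52,1) + gcd(64,80) + gcd(16,8) + gcd(27,85) = 1+1+16+8+1 = 27.
By Pick's theorem A = I + B/2 − 1, so I = 5401/2 − 27/2 + 1 = 2688.

2688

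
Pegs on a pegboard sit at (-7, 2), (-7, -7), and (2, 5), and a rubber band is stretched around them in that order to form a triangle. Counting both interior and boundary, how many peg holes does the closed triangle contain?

49

The shoelace formula gives twice the area as |((-7)·(-7) − (-7)·2) + ((-7)·5 − 2·(-7)) + (2·2 − (-7)·5)| = 81, so the area is 81/2.
The number of boundary lattice points is Σ gcd(|Δx|,|Δy|) = gcd(0,9) + gcd(9,12) + gcd(9,3) = 9+3+3 = 15.
Pick's theorem gives I = A − B/2 + 1 = 81/2 − 15/2 + 1 = 34, so the closed region contains I + B = 34 + 15 = 49 lattice points.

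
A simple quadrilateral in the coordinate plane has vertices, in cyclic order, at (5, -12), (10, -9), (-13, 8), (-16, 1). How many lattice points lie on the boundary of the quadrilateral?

Along each edge there are gcd(|Δx|,|Δy|)+1 lattice points, so counting each shared vertex once the boundary has gcd(5,3) + gcd(23,17) + gcd(3,7) + gcd(21,13) = 1+1+1+1 = 4.

4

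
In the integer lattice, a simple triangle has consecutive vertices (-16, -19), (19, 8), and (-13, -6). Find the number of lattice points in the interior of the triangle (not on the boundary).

186

Using the shoelace formula, 2A = |[(-16)·8 − 19·(-19)] + [19·(-6) − (-13)·8] + [(-13)·(-19) − (-16)·(-6)]| = 374, so the area is 187.
The number of boundary lattice points is Σ gcd(|Δx|,|Δy|) = gcd(35,27) + gcd(32,14) + gcd(3,13) = 1+2+1 = 4.
By Pick's theorem A = I + B/2 − 1, so I = 187 − 4/2 + 1 = 186.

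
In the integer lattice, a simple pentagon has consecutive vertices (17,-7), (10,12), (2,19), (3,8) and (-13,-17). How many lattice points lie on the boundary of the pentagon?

Summing gcd(|Δx|,|Δy|) over the edges gives the boundary count: gcd(7,19) + gcd(8,7) + gcd(1,11) + gcd(16,25) + gcd(30,10) = 1+1+1+1+10 = 14.

14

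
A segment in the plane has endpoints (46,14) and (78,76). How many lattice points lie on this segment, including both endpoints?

The number of lattice points on a segment between lattice points is gcd(|Δx|,|Δy|) + 1 = gcd(32,62) + 1 = 2 + 1 = 3.

3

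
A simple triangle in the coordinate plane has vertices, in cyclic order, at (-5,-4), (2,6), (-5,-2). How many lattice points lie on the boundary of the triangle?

4

Along each edge there are gcd(|Δx|,|Δy|)+1 lattice points, so counting each shared vertex once the boundary has gcd(7,10) + gcd(7,8) + gcd(0,2) = 1+1+2 = 4.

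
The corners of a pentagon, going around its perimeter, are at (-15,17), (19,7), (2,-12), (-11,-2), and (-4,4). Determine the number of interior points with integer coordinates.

By the shoelace formula, twice the signed area is |((-15)·7 − 19·17) + (19·(-12) − 2·7) + (2·(-2) − (-11)·(-12)) + ((-11)·4 − (-4)·(-2)) + ((-4)·17 − (-15)·4)| = 866, so the area is 433.
Along each edge there are gcd(|Δx|,|Δy|)+1 lattice points, so counting each shared vertex once the boundary has gcd(34,10) + gcd(17,19) + gcd(13,10) + gcd(7,6) + gcd(11,13) = 2+1+1+1+1 = 6.
Pick's theorem gives I = A − B/2 + 1 = 433 − 6/2 + 1 = 431.

431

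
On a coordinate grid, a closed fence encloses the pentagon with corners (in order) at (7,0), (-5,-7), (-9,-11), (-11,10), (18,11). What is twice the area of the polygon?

646

The shoelace formula gives twice the area as |(7·(-7) − (-5)·0) + ((-5)·(-11) − (-9)·(-7)) + ((-9)·10 − (-11)·(-11)) + ((-11)·11 − 18·10) + (18·0 − 7·11)| = 646, so the area is 323.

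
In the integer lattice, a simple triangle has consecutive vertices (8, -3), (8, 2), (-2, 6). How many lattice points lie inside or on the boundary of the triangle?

Using the shoelace formula, 2A = |(8·2 − 8·(-3)) + (8·6 − (-2)·2) + ((-2)·(-3) − 8·6)| = 50, so the area is 25.
Along each edge there are gcd(|Δx|,|Δy|)+1 lattice points, so counting each shared vertex once the boundary has gcd(0,5) + gcd(10,4) + gcd(10,9) = 5+2+1 = 8.
Pick's theorem gives I = A − B/2 + 1 = 25 − 8/2 + 1 = 22, so the closed region contains I + B = 22 + 8 = 30 lattice points.

30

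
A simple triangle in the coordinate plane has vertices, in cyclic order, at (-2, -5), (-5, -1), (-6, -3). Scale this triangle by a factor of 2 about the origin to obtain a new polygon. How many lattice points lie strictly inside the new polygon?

17

By the shoelace formula, twice the signed area is |((-2)·(-1) − (-5)·(-5)) + ((-5)·(-3) − (-6)·(-1)) + ((-6)·(-5) − (-2)·(-3))| = 10, so the area is 5.
Along each edge there are gcd(|Δx|,|Δy|)+1 lattice points, so counting each shared vertex once the boundary has gcd(3,4) + gcd(1,2) + gcd(4,2) = 1+1+2 = 4.
Scaling by 2 multiplies the area by 2² = 4 (so the new area is 20) and multiplies the boundary lattice-point count by 2, giving 8.
By Pick's theorem, the interior count of the dilated polygon is 20 − 8/2 + 1 = 17.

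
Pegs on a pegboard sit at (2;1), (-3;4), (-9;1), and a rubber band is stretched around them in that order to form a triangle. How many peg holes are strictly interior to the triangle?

Using the shoelace formula, 2A = |(2·4 − (-3)·1) + ((-3)·1 − (-9)·4) + ((-9)·1 − 2·1)| = 33, so the area is 16.5.
Summing gcd(|Δx|,|Δy|) over the edges gives the boundary count: gcd(5,3) + gcd(6,3) + gcd(11,0) = 1+3+11 = 15.
Pick's theorem gives I = A − B/2 + 1 = 16.5 − 15/2 + 1 = 10.

10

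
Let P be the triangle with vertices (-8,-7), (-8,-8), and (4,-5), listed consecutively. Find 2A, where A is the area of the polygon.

The shoelace formula gives twice the area as |((-8)·(-8) − (-8)·(-7)) + ((-8)·(-5) − 4·(-8)) + (4·(-7) − (-8)·(-5))| = 12, so the area is 6.

12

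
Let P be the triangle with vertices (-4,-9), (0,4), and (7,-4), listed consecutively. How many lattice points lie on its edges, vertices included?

Summing gcd(|Δx|,|Δy|) over the edges gives the boundary count: gcd(4,13) + gcd(7,8) + gcd(11,5) = 1+1+1 = 3.

3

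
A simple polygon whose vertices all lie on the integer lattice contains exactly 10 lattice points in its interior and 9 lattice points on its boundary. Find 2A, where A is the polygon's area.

By Pick's theorem, A = I + B/2 − 1 = 10 + 9/2 − 1 = 27/2.
Hence 2A = 27.

27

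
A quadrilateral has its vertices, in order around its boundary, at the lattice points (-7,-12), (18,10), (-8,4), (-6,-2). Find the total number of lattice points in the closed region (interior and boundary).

Using the shoelace formula, 2A = |[(-7)·10 − 18·(-12)] + [18·4 − (-8)·10] + [(-8)·(-2) − (-6)·4] + [(-6)·(-12) − (-7)·(-2)]| = 396, so the area is 198.
Along each edge there are gcd(|Δx|,|Δy|)+1 lattice points, so counting each shared vertex once the boundary has gcd(25,22) + gcd(26,6) + gcd(2,6) + gcd(1,10) = 1+2+2+1 = 6.
Pick's theorem gives I = A − B/2 + 1 = 198 − 6/2 + 1 = 196, so the closed region contains I + B = 196 + 6 = 202 lattice points.

202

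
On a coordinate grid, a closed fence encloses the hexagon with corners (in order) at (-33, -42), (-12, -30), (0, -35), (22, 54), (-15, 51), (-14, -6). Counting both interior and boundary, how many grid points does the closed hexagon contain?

2406

Using the shoelace formula, 2A = |((-33)·(-30) − (-12)·(-42)) + ((-12)·(-35) − 0·(-30)) + (0·54 − 22·(-35)) + (22·51 − (-15)·54) + ((-15)·(-6) − (-14)·51) + ((-14)·(-42) − (-33)·(-6))| = 4802, so the area is 2401.
Along each edge there are gcd(|Δx|,|Δy|)+1 lattice points, so counting each shared vertex once the boundary has gcd(21,12) + gcd(12,5) + gcd(22,89) + gcd(37,3) + gcd(1,57) + gcd(19,36) = 3+1+1+1+1+1 = 8.
Pick's theorem gives I = A − B/2 + 1 = 2401 − 8/2 + 1 = 2398, so the closed region contains I + B = 2398 + 8 = 2406 lattice points.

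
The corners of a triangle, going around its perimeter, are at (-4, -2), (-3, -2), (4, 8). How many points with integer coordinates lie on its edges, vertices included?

4

Summing gcd(|Δx|,|Δy|) over the edges gives the boundary count: gcd(1,0) + gcd(7,10) + gcd(8,10) = 1+1+2 = 4.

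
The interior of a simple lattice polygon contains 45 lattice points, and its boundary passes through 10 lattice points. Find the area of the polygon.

49

Pick's theorem states A = I + B/2 − 1, so A = 45 + 10/2 − 1 = 49.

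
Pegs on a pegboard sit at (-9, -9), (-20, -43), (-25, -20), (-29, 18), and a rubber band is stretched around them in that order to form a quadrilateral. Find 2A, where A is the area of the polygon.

1075

Using the shoelace formula, 2A = |((-9)·(-43) − (-20)·(-9)) + ((-20)·(-20) − (-25)·(-43)) + ((-25)·18 − (-29)·(-20)) + ((-29)·(-9) − (-9)·18)| = 1075, so the area is 1075/2.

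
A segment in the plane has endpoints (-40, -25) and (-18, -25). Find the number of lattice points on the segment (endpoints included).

The number of lattice points on a segment between lattice points is gcd(|Δx|,|Δy|) + 1 = gcd(22,0) + 1 = 22 + 1 = 23.

23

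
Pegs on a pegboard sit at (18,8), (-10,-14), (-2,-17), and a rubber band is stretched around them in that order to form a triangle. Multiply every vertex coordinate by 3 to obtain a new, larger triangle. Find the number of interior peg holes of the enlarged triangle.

1159

The shoelace formula gives twice the area as |[18·(-14) − (-10)·8] + [(-10)·(-17) − (-2)·(-14)] + [(-2)·8 − 18·(-17)]| = 260, so the area is 130.
The number of boundary lattice points is Σ gcd(|Δx|,|Δy|) = gcd(28,22) + gcd(8,3) + gcd(20,25) = 2+1+5 = 8.
Scaling by 3 multiplies the area by 3² = 9 (so the new area is 1170) and multiplies the boundary lattice-point count by 3, giving 24.
By Pick's theorem, the interior count of the dilated polygon is 1170 − 24/2 + 1 = 1159.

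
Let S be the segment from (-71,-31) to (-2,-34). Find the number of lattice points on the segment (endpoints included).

The number of lattice points on a segment between lattice points is gcd(|Δx|,|Δy|) + 1 = gcd(69,3) + 1 = 3 + 1 = 4.

4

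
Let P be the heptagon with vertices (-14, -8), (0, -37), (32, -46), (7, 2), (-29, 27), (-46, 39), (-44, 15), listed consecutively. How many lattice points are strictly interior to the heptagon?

2014

By the shoelace formula, twice the signed area is |[(-14)·(-37) − 0·(-8)] + [0·(-46) − 32·(-37)] + [32·2 − 7·(-46)] + [7·27 − (-29)·2] + [(-29)·39 − (-46)·27] + [(-46)·15 − (-44)·39] + [(-44)·(-8) − (-14)·15]| = 4034, so the area is 2017.
Summing gcd(|Δx|,|Δy|) over the edges gives the boundary count: gcd(14,29) + gcd(32,9) + gcd(25,48) + gcd(36,25) + gcd(17,12) + gcd(2,24) + gcd(30,23) = 1+1+1+1+1+2+1 = 8.
By Pick's theorem A = I + B/2 − 1, so I = 2017 − 8/2 + 1 = 2014.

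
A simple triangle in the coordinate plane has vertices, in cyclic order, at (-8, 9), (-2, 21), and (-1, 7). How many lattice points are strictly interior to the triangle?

45

By the shoelace formula, twice the signed area is |((-8)·21 − (-2)·9) + ((-2)·7 − (-1)·21) + ((-1)·9 − (-8)·7)| = 96, so the area is 48.
Summing gcd(|Δx|,|Δy|) over the edges gives the boundary count: gcd(6,12) + gcd(1,14) + gcd(7,2) = 6+1+1 = 8.
By Pick's theorem A = I + B/2 − 1, so I = 48 − 8/2 + 1 = 45.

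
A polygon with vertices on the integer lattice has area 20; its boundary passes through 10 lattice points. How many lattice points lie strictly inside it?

16

From Pick's theorem, I = A − B/2 + 1 = 20 − 10/2 + 1 = 16.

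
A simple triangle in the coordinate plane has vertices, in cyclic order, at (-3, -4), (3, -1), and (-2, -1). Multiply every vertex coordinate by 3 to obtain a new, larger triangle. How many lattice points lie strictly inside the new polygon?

55

By the shoelace formula, twice the signed area is |[(-3)·(-1) − 3·(-4)] + [3·(-1) − (-2)·(-1)] + [(-2)·(-4) − (-3)·(-1)]| = 15, so the area is 15/2.
Summing gcd(|Δx|,|Δy|) over the edges gives the boundary count: gcd(6,3) + gcd(5,0) + gcd(1,3) = 3+5+1 = 9.
Scaling by 3 multiplies the area by 3² = 9 (so the new area is 67.5) and multiplies the boundary lattice-point count by 3, giving 27.
By Pick's theorem, the interior count of the dilated polygon is 67.5 − 27/2 + 1 = 55.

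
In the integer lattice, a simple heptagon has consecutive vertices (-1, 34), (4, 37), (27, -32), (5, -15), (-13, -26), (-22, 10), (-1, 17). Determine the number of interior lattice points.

1448

By the shoelace formula, twice the signed area is |[(-1)·37 − 4·34] + [4·(-32) − 27·37] + [27·(-15) − 5·(-32)] + [5·(-26) − (-13)·(-15)] + [(-13)·10 − (-22)·(-26)] + [(-22)·17 − (-1)·10] + [(-1)·34 − (-1)·17]| = 2953, so the area is 1476.5.
The number of boundary lattice points is Σ gcd(|Δx|,|Δy|) = gcd(5,3) + gcd(23,69) + gcd(22,17) + gcd(18,11) + gcd(9,36) + gcd(21,7) + gcd(0,17) = 1+23+1+1+9+7+17 = 59.
By Pick's theorem A = I + B/2 − 1, so I = 1476.5 − 59/2 + 1 = 1448.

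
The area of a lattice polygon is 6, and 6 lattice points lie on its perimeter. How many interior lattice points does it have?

From Pick's theorem, I = A − B/2 + 1 = 6 − 6/2 + 1 = 4.

4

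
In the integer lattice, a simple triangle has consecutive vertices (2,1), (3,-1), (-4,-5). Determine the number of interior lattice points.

6

Using the shoelace formula, 2A = |(2·(-1) − 3·1) + (3·(-5) − (-4)·(-1)) + ((-4)·1 − 2·(-5))| = 18, so the area is 9.
Summing gcd(|Δx|,|Δy|) over the edges gives the boundary count: gcd(1,2) + gcd(7,4) + gcd(6,6) = 1+1+6 = 8.
Pick's theorem gives I = A − B/2 + 1 = 9 − 8/2 + 1 = 6.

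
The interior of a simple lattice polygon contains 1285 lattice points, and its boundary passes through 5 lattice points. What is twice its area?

2573

By Pick's theorem, A = I + B/2 − 1 = 1285 + 5/2 − 1 = 2573/2.
Hence 2A = 2573.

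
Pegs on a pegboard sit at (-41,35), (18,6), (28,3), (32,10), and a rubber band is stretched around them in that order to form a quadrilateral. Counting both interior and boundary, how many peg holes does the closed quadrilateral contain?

Using the shoelace formula, 2A = |[(-41)·6 − 18·35] + [18·3 − 28·6] + [28·10 − 32·3] + [32·35 − (-41)·10]| = 724, so the area is 362.
The number of boundary lattice points is Σ gcd(|Δx|,|Δy|) = gcd(59,29) + gcd(10,3) + gcd(4,7) + gcd(73,25) = 1+1+1+1 = 4.
Pick's theorem gives I = A − B/2 + 1 = 362 − 4/2 + 1 = 361, so the closed region contains I + B = 361 + 4 = 365 lattice points.

365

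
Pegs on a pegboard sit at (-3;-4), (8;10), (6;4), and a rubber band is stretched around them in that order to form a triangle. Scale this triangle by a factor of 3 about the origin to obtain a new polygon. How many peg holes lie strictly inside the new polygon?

166

The shoelace formula gives twice the area as |[(-3)·10 − 8·(-4)] + [8·4 − 6·10] + [6·(-4) − (-3)·4]| = 38, so the area is 19.
The number of boundary lattice points is Σ gcd(|Δx|,|Δy|) = gcd(11,14) + gcd(2,6) + gcd(9,8) = 1+2+1 = 4.
Scaling by 3 multiplies the area by 3² = 9 (so the new area is 171) and multiplies the boundary lattice-point count by 3, giving 12.
By Pick's theorem, the interior count of the dilated polygon is 171 − 12/2 + 1 = 166.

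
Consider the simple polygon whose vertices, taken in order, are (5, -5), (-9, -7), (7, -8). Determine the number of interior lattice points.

22

The shoelace formula gives twice the area as |[5·(-7) − (-9)·(-5)] + [(-9)·(-8) − 7·(-7)] + [7·(-5) − 5·(-8)]| = 46, so the area is 23.
The number of boundary lattice points is Σ gcd(|Δx|,|Δy|) = gcd(14,2) + gcd(16,1) + gcd(2,3) = 2+1+1 = 4.
Pick's theorem gives I = A − B/2 + 1 = 23 − 4/2 + 1 = 22.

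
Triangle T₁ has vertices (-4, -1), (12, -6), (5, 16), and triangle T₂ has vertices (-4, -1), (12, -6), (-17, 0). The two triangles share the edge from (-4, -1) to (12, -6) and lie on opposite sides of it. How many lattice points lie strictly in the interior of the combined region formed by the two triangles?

182

The union is the simple quadrilateral with vertices (-4, -1), (5, 16), (12, -6), (-17, 0) in order.
By the shoelace formula, twice the signed area is |((-4)·16 − 5·(-1)) + (5·(-6) − 12·16) + (12·0 − (-17)·(-6)) + ((-17)·(-1) − (-4)·0)| = 366, so the area is 183.
Along each edge there are gcd(|Δx|,|Δy|)+1 lattice points, so counting each shared vertex once the boundary has gcd(9,17) + gcd(7,22) + gcd(29,6) + gcd(13,1) = 1+1+1+1 = 4.
By Pick's theorem I = A − B/2 + 1 = 183 − 4/2 + 1 = 182.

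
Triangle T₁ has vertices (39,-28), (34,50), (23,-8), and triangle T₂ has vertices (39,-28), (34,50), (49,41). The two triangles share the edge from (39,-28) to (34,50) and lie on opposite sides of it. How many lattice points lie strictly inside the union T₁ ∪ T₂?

1133

The union is the simple quadrilateral with vertices (39,-28), (23,-8), (34,50), (49,41) in order.
The shoelace formula gives twice the area as |(39·(-8) − 23·(-28)) + (23·50 − 34·(-8)) + (34·41 − 49·50) + (49·(-28) − 39·41)| = 2273, so the area is 2273/2.
Along each edge there are gcd(|Δx|,|Δy|)+1 lattice points, so counting each shared vertex once the boundary has gcd(16,20) + gcd(11,58) + gcd(15,9) + gcd(10,69) = 4+1+3+1 = 9.
By Pick's theorem I = A − B/2 + 1 = 2273/2 − 9/2 + 1 = 1133.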